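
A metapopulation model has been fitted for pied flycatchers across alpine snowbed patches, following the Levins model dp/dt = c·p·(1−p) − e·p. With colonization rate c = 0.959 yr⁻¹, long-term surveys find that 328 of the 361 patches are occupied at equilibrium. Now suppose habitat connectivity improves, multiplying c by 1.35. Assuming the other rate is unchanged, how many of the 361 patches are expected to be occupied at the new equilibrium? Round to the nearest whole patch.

Observed p* = 328/361 = 0.90859.
Balance c(1−p*) = e gives e = 0.959×(1 − 0.90859) = 0.08766.
New p* = 1 − e/c = 1 − 0.08766/1.29465 = 0.93229.
Expected occupied = 361 × 0.93229 = 336.56 ≈ 337.

337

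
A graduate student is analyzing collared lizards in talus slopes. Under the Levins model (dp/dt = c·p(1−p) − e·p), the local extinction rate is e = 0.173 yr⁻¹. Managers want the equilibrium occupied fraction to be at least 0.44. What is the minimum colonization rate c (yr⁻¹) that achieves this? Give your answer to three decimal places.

p* = 1 − e/c ≥ 0.44 requires e/c ≤ 0.5600, i.e. c ≥ e/0.5600.
c_min = 0.173/0.5600 = 0.3089.

0.309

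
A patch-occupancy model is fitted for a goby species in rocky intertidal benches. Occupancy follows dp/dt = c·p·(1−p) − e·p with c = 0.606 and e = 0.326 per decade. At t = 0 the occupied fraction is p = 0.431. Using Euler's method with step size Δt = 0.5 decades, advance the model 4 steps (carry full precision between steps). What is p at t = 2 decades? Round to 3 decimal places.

0.444

Update rule: p ← p + [c·p·(1−p) − e·p]·Δt with Δt = 0.5.
p: 0.43100 → 0.43505  (Δp = +0.00405)
p: 0.43505 → 0.43861  (Δp = +0.00356)
p: 0.43861 → 0.44173  (Δp = +0.00311)
p: 0.44173 → 0.44445  (Δp = +0.00272)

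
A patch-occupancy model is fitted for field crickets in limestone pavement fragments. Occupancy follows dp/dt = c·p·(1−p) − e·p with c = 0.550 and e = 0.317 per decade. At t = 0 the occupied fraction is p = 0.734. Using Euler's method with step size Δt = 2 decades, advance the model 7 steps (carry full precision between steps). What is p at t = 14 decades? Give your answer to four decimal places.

0.4247

Update rule: p ← p + [c·p·(1−p) − e·p]·Δt with Δt = 2.
t = 2: p = 0.73400 + (-0.25059) = 0.48341
t = 4: p = 0.48341 + (-0.03179) = 0.45163
t = 6: p = 0.45163 + (-0.01391) = 0.43772
t = 8: p = 0.43772 + (-0.00678) = 0.43094
t = 10: p = 0.43094 + (-0.00346) = 0.42748
t = 12: p = 0.42748 + (-0.00181) = 0.42567
t = 14: p = 0.42567 + (-0.00095) = 0.42472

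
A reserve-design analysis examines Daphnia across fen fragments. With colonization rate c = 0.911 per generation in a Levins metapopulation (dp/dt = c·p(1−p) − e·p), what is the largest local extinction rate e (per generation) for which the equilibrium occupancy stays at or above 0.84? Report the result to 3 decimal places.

1 − e/c ≥ 0.84 ⇒ e ≤ c(1 − 0.84) = 0.911 × 0.1600.
e_max = 0.1458.

0.146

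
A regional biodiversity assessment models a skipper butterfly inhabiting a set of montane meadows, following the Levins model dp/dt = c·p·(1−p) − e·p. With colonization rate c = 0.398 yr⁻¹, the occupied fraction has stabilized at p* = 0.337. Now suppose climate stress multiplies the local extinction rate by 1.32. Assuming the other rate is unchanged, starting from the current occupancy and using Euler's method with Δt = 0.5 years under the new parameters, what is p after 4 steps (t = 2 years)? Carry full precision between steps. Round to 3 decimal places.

0.288

Balance c(1−p*) = e gives e = 0.398×(1 − 0.33700) = 0.26387.
Starting from p₀ = 0.33700; update p ← p + (dp/dt)·Δt with the new parameters.
p: 0.33700 → 0.32277  (Δp = -0.01423)
p: 0.32277 → 0.31006  (Δp = -0.01271)
p: 0.31006 → 0.29863  (Δp = -0.01143)
p: 0.29863 → 0.28830  (Δp = -0.01033)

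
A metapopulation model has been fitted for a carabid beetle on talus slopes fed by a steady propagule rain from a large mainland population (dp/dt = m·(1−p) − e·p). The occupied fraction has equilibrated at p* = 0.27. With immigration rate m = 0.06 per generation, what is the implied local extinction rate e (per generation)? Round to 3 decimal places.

0.162

At equilibrium m(1−p*) = e·p*, so e = m(1−p*)/p*.
e = 0.06 × 0.7300 / 0.27 = 0.1622.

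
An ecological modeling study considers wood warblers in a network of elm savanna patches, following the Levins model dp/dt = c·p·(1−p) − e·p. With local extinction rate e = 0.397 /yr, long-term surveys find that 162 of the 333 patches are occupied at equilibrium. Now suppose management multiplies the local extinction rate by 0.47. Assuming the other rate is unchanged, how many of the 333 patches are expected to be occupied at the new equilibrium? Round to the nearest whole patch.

253

Observed p* = 162/333 = 0.48649.
Balance c(1−p*) = e gives c = e/(1 − 0.48649) = 0.397/0.51351 = 0.77311.
New p* = 1 − e/c = 1 − 0.18659/0.77311 = 0.75865.
Expected occupied = 333 × 0.75865 = 252.63 ≈ 253.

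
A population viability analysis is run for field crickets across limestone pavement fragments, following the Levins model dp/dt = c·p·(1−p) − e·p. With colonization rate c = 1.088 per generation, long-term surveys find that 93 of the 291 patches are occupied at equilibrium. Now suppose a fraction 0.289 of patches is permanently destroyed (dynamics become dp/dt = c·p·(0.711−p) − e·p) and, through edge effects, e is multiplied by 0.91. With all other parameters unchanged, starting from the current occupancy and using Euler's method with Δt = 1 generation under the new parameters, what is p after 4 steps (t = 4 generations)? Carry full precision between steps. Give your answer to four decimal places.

0.1609

Observed p* = 93/291 = 0.31959.
Balance c(1−p*) = e gives e = 1.088×(1 − 0.31959) = 0.74029.
Starting from p₀ = 0.31959; update p ← p + (dp/dt)·Δt with the new parameters.
step 1: Δp = -0.07920, p = 0.24039
step 2: Δp = -0.03886, p = 0.20153
step 3: Δp = -0.02406, p = 0.17748
step 4: Δp = -0.01654, p = 0.16094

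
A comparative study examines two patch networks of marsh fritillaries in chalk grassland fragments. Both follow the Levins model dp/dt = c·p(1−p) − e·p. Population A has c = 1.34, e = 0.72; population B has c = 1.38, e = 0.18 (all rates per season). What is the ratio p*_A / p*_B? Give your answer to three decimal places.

A: p*_A = 1 − 0.72/1.34 = 0.4627.
B: p*_B = 1 − 0.18/1.38 = 0.8696.
p*_A / p*_B = 0.4627/0.8696 = 0.5321.

0.532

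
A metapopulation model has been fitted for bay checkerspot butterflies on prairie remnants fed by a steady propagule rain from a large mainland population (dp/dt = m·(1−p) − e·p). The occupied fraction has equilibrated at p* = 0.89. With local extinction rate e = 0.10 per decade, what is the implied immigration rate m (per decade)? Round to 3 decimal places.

At equilibrium m(1−p*) = e·p*, so m = e·p*/(1−p*).
m = 0.10 × 0.89 / 0.1100 = 0.0890/0.1100 = 0.8091.

0.809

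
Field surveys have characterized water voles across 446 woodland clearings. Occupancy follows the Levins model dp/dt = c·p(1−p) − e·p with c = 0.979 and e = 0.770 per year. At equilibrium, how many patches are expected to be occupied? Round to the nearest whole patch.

95

p* = 1 − e/c = 1 − 0.770/0.979 = 0.2135.
Expected occupied patches = N × p* = 446 × 0.2135 = 95.21 ≈ 95.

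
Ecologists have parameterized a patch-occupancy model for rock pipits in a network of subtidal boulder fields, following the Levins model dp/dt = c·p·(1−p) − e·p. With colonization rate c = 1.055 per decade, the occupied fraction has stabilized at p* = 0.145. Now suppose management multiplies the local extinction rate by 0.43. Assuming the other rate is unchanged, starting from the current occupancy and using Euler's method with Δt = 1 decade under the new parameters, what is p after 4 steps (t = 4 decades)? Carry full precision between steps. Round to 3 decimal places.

0.515

Balance c(1−p*) = e gives e = 1.055×(1 − 0.14500) = 0.90202.
Starting from p₀ = 0.14500; update p ← p + (dp/dt)·Δt with the new parameters.
step 1: Δp = +0.07455, p = 0.21955
step 2: Δp = +0.09562, p = 0.31517
step 3: Δp = +0.10546, p = 0.42063
step 4: Δp = +0.09395, p = 0.51459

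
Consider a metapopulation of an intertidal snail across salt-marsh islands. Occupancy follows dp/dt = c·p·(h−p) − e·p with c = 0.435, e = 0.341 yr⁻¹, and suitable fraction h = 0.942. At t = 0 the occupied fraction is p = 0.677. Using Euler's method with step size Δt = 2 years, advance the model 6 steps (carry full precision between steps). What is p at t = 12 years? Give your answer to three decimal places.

Update rule: p ← p + [c·p·(h−p) − e·p]·Δt with Δt = 2.
  1  |  dp/dt·Δt = -0.305632  |  p_1 = 0.371368
  2  |  dp/dt·Δt = -0.068908  |  p_2 = 0.302461
  3  |  dp/dt·Δt = -0.037989  |  p_3 = 0.264471
  4  |  dp/dt·Δt = -0.024477  |  p_4 = 0.239995
  5  |  dp/dt·Δt = -0.017101  |  p_5 = 0.222894
  6  |  dp/dt·Δt = -0.012566  |  p_6 = 0.210327

0.210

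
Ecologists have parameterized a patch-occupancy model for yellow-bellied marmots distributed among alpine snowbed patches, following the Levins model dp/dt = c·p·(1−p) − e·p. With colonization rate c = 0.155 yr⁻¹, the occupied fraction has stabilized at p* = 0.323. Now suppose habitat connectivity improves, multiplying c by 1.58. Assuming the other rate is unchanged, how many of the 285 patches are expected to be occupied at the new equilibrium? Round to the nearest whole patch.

163

Balance c(1−p*) = e gives e = 0.155×(1 − 0.32300) = 0.10494.
New p* = 1 − e/c = 1 − 0.10494/0.24490 = 0.57150.
Expected occupied = 285 × 0.57150 = 162.88 ≈ 163.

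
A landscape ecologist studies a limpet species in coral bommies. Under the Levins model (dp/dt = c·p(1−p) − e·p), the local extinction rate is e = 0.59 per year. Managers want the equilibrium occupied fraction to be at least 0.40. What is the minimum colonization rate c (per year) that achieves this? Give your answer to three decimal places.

p* = 1 − e/c ≥ 0.40 requires e/c ≤ 0.6000, i.e. c ≥ e/0.6000.
c_min = 0.59/0.6000 = 0.9833.

0.983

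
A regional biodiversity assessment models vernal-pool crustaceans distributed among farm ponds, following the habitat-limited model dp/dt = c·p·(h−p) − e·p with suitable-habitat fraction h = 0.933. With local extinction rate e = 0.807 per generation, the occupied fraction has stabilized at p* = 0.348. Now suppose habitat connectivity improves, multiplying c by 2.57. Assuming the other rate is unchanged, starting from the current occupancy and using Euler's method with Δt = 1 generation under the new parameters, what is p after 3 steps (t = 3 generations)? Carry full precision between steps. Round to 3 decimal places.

Balance c(h−p*) = e gives c = e/(0.933 − 0.34800) = 0.807/0.58500 = 1.37949.
Starting from p₀ = 0.34800; update p ← p + (dp/dt)·Δt with the new parameters.
step 1: Δp = +0.44091, p = 0.78891
step 2: Δp = -0.23365, p = 0.55526
step 3: Δp = +0.29551, p = 0.85077

0.851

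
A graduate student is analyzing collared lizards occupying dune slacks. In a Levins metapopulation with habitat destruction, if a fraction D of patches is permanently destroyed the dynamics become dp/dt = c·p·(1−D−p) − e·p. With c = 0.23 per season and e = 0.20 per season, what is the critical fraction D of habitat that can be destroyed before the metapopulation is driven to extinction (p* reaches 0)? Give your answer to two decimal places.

0.13

The nontrivial equilibrium is p* = (1−D) − e/c; extinction occurs when this hits zero.
So D_crit = 1 − e/c = 1 − 0.20/0.23 = 1 − 0.8696 = 0.1304.
Note this equals the original equilibrium occupancy — the Levins extinction-debt result.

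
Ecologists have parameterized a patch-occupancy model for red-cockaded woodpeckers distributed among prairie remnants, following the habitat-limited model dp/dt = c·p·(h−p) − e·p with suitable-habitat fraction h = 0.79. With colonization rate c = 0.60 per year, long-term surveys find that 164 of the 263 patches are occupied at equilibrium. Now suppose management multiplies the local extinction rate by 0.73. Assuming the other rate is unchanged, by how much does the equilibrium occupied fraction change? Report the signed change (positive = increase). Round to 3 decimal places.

Observed p* = 164/263 = 0.62357.
Balance c(h−p*) = e gives e = 0.60×(0.79 − 0.62357) = 0.09986.
New p* = 0.79 − e/c = 0.79 − 0.07290/0.60000 = 0.66850.
Δp* = 0.66850 − 0.62357 = +0.04493.

0.045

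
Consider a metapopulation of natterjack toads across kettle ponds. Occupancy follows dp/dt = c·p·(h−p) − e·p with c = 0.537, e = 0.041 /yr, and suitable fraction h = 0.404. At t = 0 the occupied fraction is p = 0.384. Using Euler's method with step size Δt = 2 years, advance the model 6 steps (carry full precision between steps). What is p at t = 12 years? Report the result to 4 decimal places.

0.3310

Update rule: p ← p + [c·p·(h−p) − e·p]·Δt with Δt = 2.
  1  |  dp/dt·Δt = -0.023240  |  p_1 = 0.360760
  2  |  dp/dt·Δt = -0.012829  |  p_2 = 0.347931
  3  |  dp/dt·Δt = -0.007579  |  p_3 = 0.340353
  4  |  dp/dt·Δt = -0.004643  |  p_4 = 0.335709
  5  |  dp/dt·Δt = -0.002906  |  p_5 = 0.332803
  6  |  dp/dt·Δt = -0.001842  |  p_6 = 0.330961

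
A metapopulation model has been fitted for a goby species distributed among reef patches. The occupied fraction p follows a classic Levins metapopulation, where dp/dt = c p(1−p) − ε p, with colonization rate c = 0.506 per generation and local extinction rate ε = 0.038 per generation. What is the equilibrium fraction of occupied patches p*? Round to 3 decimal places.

At equilibrium, colonization balances extinction: c·p*·(1−p*) = ε·p*.
So p* = 1 − ε/c = 1 − 0.038/0.506 = 1 − 0.0751 = 0.9249.

0.925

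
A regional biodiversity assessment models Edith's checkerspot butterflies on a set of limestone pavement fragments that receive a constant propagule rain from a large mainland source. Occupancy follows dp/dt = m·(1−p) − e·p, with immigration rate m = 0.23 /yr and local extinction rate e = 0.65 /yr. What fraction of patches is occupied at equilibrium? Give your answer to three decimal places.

0.261

Setting dp/dt = 0: m − m·p* = e·p*, so m = (m+e)·p*.
p* = m/(m+e) = 0.23/(0.23+0.65) = 0.23/0.8800 = 0.2614.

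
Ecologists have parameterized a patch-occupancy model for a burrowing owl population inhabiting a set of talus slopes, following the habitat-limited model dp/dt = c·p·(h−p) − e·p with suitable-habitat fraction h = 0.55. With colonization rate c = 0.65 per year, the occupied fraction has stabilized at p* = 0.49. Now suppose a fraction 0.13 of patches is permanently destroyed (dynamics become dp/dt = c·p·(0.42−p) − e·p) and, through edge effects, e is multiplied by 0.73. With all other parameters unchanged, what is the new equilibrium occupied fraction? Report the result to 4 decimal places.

Balance c(h−p*) = e gives e = 0.65×(0.55 − 0.49000) = 0.03900.
New p* = 0.42 − e/c = 0.42 − 0.02847/0.65000 = 0.37620.

0.3762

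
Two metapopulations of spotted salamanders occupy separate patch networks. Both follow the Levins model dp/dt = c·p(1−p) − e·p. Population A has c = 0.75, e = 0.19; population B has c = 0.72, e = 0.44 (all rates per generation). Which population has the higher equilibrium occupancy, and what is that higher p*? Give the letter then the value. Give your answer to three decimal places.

A, 0.747

A: p*_A = 1 − 0.19/0.75 = 0.7467.
B: p*_B = 1 − 0.44/0.72 = 0.3889.
A is higher at 0.7467.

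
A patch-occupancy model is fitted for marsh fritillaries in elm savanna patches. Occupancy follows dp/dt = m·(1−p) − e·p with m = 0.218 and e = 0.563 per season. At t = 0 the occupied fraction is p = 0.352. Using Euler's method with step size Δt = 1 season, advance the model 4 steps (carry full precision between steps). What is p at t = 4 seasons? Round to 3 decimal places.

Update rule: p ← p + [m·(1−p) − e·p]·Δt with Δt = 1.
p: 0.35200 → 0.29509  (Δp = -0.05691)
p: 0.29509 → 0.28262  (Δp = -0.01246)
p: 0.28262 → 0.27989  (Δp = -0.00273)
p: 0.27989 → 0.27930  (Δp = -0.00060)

0.279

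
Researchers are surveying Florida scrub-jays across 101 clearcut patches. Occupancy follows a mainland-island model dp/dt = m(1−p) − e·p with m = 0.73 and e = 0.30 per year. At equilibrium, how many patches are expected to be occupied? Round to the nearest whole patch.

72

p* = m/(m+e) = 0.73/1.0300 = 0.7087.
Expected occupied patches = N × p* = 101 × 0.7087 = 71.58 ≈ 72.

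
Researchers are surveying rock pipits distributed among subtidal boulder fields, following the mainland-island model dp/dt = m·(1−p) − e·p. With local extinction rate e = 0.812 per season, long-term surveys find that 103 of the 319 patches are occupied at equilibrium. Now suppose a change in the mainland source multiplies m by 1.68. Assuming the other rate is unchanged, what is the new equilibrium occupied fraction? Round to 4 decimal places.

Observed p* = 103/319 = 0.32288.
Balance m(1−p*) = e·p* gives m = e·p*/(1−p*) = 0.812×0.32288/0.67712 = 0.38720.
New p* = m/(m+e) = 0.65050/(0.65050+0.81200) = 0.44479.

0.4448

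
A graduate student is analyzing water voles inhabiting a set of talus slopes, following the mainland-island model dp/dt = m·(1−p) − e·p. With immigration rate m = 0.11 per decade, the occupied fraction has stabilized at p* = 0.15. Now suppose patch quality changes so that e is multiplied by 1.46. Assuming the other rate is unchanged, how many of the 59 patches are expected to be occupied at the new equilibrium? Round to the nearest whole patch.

6

Balance m(1−p*) = e·p* gives e = m(1−p*)/p* = 0.11×0.85000/0.15000 = 0.62333.
New p* = m/(m+e) = 0.11000/(0.11000+0.91006) = 0.10784.
Expected occupied = 59 × 0.10784 = 6.36 ≈ 6.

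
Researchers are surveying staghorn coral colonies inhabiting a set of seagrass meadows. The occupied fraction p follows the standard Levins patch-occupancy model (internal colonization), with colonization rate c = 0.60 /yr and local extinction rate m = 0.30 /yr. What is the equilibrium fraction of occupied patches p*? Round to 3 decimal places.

Setting dp/dt = 0 and dividing through by p* gives c·(1−p*) = m.
So p* = 1 − m/c = 1 − 0.30/0.60 = 1 − 0.5000 = 0.5000.

0.500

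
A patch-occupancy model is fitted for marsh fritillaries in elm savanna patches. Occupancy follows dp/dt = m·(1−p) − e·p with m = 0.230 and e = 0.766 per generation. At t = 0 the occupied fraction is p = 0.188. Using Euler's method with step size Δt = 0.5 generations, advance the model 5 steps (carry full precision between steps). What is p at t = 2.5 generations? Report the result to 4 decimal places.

Update rule: p ← p + [m·(1−p) − e·p]·Δt with Δt = 0.5.
p: 0.18800 → 0.20938  (Δp = +0.02138)
p: 0.20938 → 0.22011  (Δp = +0.01073)
p: 0.22011 → 0.22549  (Δp = +0.00539)
p: 0.22549 → 0.22820  (Δp = +0.00270)
p: 0.22820 → 0.22956  (Δp = +0.00136)

0.2296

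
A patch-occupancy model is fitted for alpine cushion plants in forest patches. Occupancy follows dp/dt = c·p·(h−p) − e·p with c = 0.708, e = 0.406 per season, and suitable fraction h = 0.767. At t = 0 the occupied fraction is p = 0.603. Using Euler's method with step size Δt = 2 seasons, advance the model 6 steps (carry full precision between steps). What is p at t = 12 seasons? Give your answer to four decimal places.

0.2024

Update rule: p ← p + [c·p·(h−p) − e·p]·Δt with Δt = 2.
p: 0.60300 → 0.25340  (Δp = -0.34960)
p: 0.25340 → 0.23192  (Δp = -0.02147)
p: 0.23192 → 0.21932  (Δp = -0.01260)
p: 0.21932 → 0.21132  (Δp = -0.00800)
p: 0.21132 → 0.20600  (Δp = -0.00532)
p: 0.20600 → 0.20237  (Δp = -0.00363)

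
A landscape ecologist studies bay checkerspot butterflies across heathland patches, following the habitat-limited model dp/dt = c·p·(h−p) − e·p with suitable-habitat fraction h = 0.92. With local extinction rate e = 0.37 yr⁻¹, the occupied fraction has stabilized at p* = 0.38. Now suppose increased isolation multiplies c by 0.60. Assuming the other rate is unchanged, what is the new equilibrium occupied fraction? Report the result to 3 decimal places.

Balance c(h−p*) = e gives c = e/(0.92 − 0.38000) = 0.37/0.54000 = 0.68519.
New p* = 0.92 − e/c = 0.92 − 0.37000/0.41111 = 0.02000.

0.020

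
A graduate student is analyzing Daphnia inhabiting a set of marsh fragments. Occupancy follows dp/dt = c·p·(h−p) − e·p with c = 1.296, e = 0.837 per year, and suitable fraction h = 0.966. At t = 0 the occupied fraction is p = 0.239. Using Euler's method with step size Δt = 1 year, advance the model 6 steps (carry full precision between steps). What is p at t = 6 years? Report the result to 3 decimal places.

Update rule: p ← p + [c·p·(h−p) − e·p]·Δt with Δt = 1.
  1  |  dp/dt·Δt = +0.025141  |  p_1 = 0.264141
  2  |  dp/dt·Δt = +0.019179  |  p_2 = 0.283320
  3  |  dp/dt·Δt = +0.013529  |  p_3 = 0.296849
  4  |  dp/dt·Δt = +0.008971  |  p_4 = 0.305820
  5  |  dp/dt·Δt = +0.005686  |  p_5 = 0.311506
  6  |  dp/dt·Δt = +0.003496  |  p_6 = 0.315003

0.315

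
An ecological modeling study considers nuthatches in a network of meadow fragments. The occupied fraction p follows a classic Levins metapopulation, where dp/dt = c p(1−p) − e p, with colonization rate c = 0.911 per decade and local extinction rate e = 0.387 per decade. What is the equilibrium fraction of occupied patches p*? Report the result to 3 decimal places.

0.575

At equilibrium, colonization balances extinction: c·p*·(1−p*) = e·p*.
So p* = 1 − e/c = 1 − 0.387/0.911 = 1 − 0.4248 = 0.5752.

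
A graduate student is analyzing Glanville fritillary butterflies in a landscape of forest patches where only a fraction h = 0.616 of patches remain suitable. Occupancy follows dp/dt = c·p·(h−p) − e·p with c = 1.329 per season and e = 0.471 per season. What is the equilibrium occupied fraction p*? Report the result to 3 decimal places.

Setting dp/dt = 0 and dividing by p* gives c·(h−p*) = e.
So p* = h − e/c = 0.616 − 0.471/1.329 = 0.616 − 0.3544 = 0.2616.

0.262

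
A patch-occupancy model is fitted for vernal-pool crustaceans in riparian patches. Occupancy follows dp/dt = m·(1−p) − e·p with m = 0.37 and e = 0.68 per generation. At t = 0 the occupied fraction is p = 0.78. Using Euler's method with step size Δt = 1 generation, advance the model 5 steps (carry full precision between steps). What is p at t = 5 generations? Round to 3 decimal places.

0.352

Update rule: p ← p + [m·(1−p) − e·p]·Δt with Δt = 1.
step 1: Δp = -0.44900, p = 0.33100
step 2: Δp = +0.02245, p = 0.35345
step 3: Δp = -0.00112, p = 0.35233
step 4: Δp = +0.00006, p = 0.35238
step 5: Δp = -0.00000, p = 0.35238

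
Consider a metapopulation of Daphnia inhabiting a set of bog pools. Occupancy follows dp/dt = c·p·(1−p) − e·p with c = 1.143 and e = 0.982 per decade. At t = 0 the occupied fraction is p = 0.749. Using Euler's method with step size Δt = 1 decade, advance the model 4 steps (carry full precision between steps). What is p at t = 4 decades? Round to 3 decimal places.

Update rule: p ← p + [c·p·(1−p) − e·p]·Δt with Δt = 1.
  1  |  dp/dt·Δt = -0.520635  |  p_1 = 0.228365
  2  |  dp/dt·Δt = -0.022841  |  p_2 = 0.205524
  3  |  dp/dt·Δt = -0.015191  |  p_3 = 0.190333
  4  |  dp/dt·Δt = -0.010763  |  p_4 = 0.179569

0.180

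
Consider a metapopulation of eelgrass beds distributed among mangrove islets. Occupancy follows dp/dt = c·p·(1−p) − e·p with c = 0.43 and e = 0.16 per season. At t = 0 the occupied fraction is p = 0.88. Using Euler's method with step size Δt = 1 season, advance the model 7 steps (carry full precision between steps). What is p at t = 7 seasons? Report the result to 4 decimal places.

0.6460

Update rule: p ← p + [c·p·(1−p) − e·p]·Δt with Δt = 1.
step 1: Δp = -0.09539, p = 0.78461
step 2: Δp = -0.05287, p = 0.73174
step 3: Δp = -0.03267, p = 0.69907
step 4: Δp = -0.02139, p = 0.67768
step 5: Δp = -0.01450, p = 0.66317
step 6: Δp = -0.01006, p = 0.65312
step 7: Δp = -0.00708, p = 0.64604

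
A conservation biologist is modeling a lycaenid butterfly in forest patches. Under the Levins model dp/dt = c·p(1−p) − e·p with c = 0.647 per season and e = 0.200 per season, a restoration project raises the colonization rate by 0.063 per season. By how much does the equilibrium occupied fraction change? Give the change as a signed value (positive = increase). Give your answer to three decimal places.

0.027

Before: p* = 1 − 0.200/0.647 = 0.6909.
After the change, c = 0.71, e = 0.2, so p* = 1 − 0.2/0.71 = 0.7183.
Δp* = 0.7183 − 0.6909 = +0.0274.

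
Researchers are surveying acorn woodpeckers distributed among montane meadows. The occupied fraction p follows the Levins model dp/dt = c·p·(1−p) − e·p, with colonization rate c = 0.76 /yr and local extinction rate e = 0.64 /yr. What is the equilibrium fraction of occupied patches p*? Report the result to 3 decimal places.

0.158

Setting dp/dt = 0 and dividing through by p* gives c·(1−p*) = e.
So p* = 1 − e/c = 1 − 0.64/0.76 = 1 − 0.8421 = 0.1579.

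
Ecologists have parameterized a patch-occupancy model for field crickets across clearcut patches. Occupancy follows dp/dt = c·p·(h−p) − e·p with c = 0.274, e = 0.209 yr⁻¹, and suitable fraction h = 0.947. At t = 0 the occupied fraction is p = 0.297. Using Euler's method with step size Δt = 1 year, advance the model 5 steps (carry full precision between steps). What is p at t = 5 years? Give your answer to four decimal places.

Update rule: p ← p + [c·p·(h−p) − e·p]·Δt with Δt = 1.
p: 0.29700 → 0.28782  (Δp = -0.00918)
p: 0.28782 → 0.27965  (Δp = -0.00817)
p: 0.27965 → 0.27234  (Δp = -0.00731)
p: 0.27234 → 0.26577  (Δp = -0.00658)
p: 0.26577 → 0.25983  (Δp = -0.00594)

0.2598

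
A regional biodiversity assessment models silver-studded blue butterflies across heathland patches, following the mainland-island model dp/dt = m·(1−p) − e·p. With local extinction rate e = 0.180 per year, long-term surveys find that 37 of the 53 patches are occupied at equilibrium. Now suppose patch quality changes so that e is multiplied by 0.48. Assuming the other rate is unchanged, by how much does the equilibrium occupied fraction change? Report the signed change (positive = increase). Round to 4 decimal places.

0.1300

Observed p* = 37/53 = 0.69811.
Balance m(1−p*) = e·p* gives m = e·p*/(1−p*) = 0.180×0.69811/0.30189 = 0.41624.
New p* = m/(m+e) = 0.41624/(0.41624+0.08640) = 0.82811.
Δp* = 0.82811 − 0.69811 = +0.13000.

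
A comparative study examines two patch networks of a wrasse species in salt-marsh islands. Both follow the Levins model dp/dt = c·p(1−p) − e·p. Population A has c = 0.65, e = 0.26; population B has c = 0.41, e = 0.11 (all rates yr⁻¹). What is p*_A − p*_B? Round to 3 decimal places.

A: p*_A = 1 − 0.26/0.65 = 0.6000.
B: p*_B = 1 − 0.11/0.41 = 0.7317.
p*_A − p*_B = 0.6000 − 0.7317 = -0.1317.

-0.132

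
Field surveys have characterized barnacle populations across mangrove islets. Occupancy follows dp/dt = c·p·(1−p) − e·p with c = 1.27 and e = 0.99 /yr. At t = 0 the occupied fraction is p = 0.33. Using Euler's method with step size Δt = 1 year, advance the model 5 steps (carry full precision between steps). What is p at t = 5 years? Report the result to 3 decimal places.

0.233

Update rule: p ← p + [c·p·(1−p) − e·p]·Δt with Δt = 1.
p: 0.33000 → 0.28410  (Δp = -0.04590)
p: 0.28410 → 0.26114  (Δp = -0.02296)
p: 0.26114 → 0.24765  (Δp = -0.01349)
p: 0.24765 → 0.23910  (Δp = -0.00855)
p: 0.23910 → 0.23345  (Δp = -0.00566)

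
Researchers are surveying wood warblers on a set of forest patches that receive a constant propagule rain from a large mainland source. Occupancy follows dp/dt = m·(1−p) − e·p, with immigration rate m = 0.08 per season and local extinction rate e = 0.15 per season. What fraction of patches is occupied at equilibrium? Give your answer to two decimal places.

Setting dp/dt = 0: m − m·p* = e·p*, so m = (m+e)·p*.
p* = m/(m+e) = 0.08/(0.08+0.15) = 0.08/0.2300 = 0.3478.

0.35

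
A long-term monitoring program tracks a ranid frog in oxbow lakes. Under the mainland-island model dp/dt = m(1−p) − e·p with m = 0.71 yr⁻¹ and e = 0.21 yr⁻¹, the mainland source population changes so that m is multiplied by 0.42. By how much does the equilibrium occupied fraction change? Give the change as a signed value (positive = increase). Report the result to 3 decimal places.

Before: p* = 0.71/(0.71+0.21) = 0.7717.
After: m = 0.2982, e = 0.21; p* = 0.2982/0.5082 = 0.5868.
Δp* = 0.5868 − 0.7717 = -0.1850.

-0.185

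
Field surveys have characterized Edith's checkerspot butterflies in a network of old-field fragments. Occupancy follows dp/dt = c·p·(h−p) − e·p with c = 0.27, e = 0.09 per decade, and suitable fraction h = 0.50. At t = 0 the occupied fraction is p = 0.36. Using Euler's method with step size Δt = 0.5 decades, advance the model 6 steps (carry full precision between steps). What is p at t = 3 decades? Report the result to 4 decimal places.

Update rule: p ← p + [c·p·(h−p) − e·p]·Δt with Δt = 0.5.
  1  |  dp/dt·Δt = -0.009396  |  p_1 = 0.350604
  2  |  dp/dt·Δt = -0.008706  |  p_2 = 0.341898
  3  |  dp/dt·Δt = -0.008088  |  p_3 = 0.333810
  4  |  dp/dt·Δt = -0.007532  |  p_4 = 0.326278
  5  |  dp/dt·Δt = -0.007030  |  p_5 = 0.319247
  6  |  dp/dt·Δt = -0.006576  |  p_6 = 0.312671

0.3127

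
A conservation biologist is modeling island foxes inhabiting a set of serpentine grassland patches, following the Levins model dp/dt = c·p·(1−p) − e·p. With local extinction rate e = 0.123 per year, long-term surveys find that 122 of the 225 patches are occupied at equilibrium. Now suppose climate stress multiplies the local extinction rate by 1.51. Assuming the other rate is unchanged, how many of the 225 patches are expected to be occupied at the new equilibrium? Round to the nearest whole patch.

69

Observed p* = 122/225 = 0.54222.
Balance c(1−p*) = e gives c = e/(1 − 0.54222) = 0.123/0.45778 = 0.26869.
New p* = 1 − e/c = 1 − 0.18573/0.26869 = 0.30876.
Expected occupied = 225 × 0.30876 = 69.47 ≈ 69.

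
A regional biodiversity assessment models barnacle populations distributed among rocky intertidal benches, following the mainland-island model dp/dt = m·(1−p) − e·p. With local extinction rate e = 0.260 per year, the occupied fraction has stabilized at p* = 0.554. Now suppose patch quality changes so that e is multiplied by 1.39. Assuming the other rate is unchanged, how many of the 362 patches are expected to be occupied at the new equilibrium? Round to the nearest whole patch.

Balance m(1−p*) = e·p* gives m = e·p*/(1−p*) = 0.260×0.55400/0.44600 = 0.32296.
New p* = m/(m+e) = 0.32296/(0.32296+0.36140) = 0.47192.
Expected occupied = 362 × 0.47192 = 170.84 ≈ 171.

171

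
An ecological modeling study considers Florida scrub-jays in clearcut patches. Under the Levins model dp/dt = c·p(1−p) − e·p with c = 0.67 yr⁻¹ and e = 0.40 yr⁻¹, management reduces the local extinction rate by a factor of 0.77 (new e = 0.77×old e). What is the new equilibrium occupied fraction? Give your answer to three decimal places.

Before: p* = 1 − 0.40/0.67 = 0.4030.
After the change, c = 0.67, e = 0.308, so p* = 1 − 0.308/0.67 = 0.5403.

0.540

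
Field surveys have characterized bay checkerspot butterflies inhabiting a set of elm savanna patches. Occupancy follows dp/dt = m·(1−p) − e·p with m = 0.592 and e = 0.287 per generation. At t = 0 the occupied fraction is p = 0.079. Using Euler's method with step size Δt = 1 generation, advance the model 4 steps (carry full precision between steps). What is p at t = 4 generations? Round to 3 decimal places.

0.673

Update rule: p ← p + [m·(1−p) − e·p]·Δt with Δt = 1.
step 1: Δp = +0.52256, p = 0.60156
step 2: Δp = +0.06323, p = 0.66479
step 3: Δp = +0.00765, p = 0.67244
step 4: Δp = +0.00093, p = 0.67337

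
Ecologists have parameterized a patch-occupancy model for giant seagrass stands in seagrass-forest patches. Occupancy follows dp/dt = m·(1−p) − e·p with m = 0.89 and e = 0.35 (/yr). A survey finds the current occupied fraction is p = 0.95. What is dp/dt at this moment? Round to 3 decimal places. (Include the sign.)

-0.288

Colonization term: m·(1−p) = 0.89×0.0500 = 0.04450.
Extinction term: e·p = 0.33250.
dp/dt = 0.04450 − 0.33250 = -0.28800.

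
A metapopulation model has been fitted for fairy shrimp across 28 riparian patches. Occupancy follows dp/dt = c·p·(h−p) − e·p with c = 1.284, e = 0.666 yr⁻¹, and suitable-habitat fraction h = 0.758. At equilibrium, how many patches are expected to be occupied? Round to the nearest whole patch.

p* = h − e/c = 0.758 − 0.5187 = 0.2393.
Expected occupied patches = N × p* = 28 × 0.2393 = 6.70 ≈ 7.

7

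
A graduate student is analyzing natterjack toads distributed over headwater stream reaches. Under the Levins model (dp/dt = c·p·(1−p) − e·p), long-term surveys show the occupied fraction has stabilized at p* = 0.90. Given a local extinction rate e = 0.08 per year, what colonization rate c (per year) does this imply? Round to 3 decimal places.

0.800

At equilibrium c(1−p*) = e, so c = e/(1−p*).
c = 0.08/(1 − 0.90) = 0.08/0.1000 = 0.8000.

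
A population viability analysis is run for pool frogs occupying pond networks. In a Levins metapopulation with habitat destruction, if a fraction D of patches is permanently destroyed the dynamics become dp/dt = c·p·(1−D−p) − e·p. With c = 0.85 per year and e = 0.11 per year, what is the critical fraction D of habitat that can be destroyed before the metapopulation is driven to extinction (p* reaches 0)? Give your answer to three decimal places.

0.871

The nontrivial equilibrium is p* = (1−D) − e/c; extinction occurs when this hits zero.
So D_crit = 1 − e/c = 1 − 0.11/0.85 = 1 − 0.1294 = 0.8706.
Note this equals the original equilibrium occupancy — the Levins extinction-debt result.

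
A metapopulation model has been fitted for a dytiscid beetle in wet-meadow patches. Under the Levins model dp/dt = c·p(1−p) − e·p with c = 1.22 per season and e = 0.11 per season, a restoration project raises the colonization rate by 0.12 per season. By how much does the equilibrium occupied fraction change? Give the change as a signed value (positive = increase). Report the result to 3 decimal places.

Before: p* = 1 − 0.11/1.22 = 0.9098.
After the change, c = 1.34, e = 0.11, so p* = 1 − 0.11/1.34 = 0.9179.
Δp* = 0.9179 − 0.9098 = +0.0081.

0.008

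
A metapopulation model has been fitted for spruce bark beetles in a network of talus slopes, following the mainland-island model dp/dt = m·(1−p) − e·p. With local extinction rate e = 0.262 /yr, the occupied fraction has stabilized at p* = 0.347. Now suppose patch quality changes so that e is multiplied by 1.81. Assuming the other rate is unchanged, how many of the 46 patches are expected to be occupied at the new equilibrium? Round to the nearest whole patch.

Balance m(1−p*) = e·p* gives m = e·p*/(1−p*) = 0.262×0.34700/0.65300 = 0.13923.
New p* = m/(m+e) = 0.13923/(0.13923+0.47422) = 0.22696.
Expected occupied = 46 × 0.22696 = 10.44 ≈ 10.

10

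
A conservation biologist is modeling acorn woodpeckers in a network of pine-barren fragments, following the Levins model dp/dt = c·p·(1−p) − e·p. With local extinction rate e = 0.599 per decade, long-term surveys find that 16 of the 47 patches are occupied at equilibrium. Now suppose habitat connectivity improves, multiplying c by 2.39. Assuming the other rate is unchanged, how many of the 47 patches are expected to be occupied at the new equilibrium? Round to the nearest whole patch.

34

Observed p* = 16/47 = 0.34043.
Balance c(1−p*) = e gives c = e/(1 − 0.34043) = 0.599/0.65957 = 0.90817.
New p* = 1 − e/c = 1 − 0.59900/2.17053 = 0.72403.
Expected occupied = 47 × 0.72403 = 34.03 ≈ 34.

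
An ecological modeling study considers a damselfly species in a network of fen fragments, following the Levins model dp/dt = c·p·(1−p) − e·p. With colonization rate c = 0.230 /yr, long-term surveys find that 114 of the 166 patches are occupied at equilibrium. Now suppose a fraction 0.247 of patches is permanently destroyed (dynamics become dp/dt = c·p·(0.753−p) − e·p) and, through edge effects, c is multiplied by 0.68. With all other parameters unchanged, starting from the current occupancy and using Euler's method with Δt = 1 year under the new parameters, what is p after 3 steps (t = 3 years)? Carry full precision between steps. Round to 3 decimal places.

0.579

Observed p* = 114/166 = 0.68675.
Balance c(1−p*) = e gives e = 0.230×(1 − 0.68675) = 0.07205.
Starting from p₀ = 0.68675; update p ← p + (dp/dt)·Δt with the new parameters.
p: 0.68675 → 0.64438  (Δp = -0.04236)
p: 0.64438 → 0.60890  (Δp = -0.03548)
p: 0.60890 → 0.57876  (Δp = -0.03015)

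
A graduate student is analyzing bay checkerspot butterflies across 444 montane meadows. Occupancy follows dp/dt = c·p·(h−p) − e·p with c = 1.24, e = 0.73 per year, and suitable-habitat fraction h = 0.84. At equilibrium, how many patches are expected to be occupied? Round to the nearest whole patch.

112

p* = h − e/c = 0.84 − 0.5887 = 0.2513.
Expected occupied patches = N × p* = 444 × 0.2513 = 111.57 ≈ 112.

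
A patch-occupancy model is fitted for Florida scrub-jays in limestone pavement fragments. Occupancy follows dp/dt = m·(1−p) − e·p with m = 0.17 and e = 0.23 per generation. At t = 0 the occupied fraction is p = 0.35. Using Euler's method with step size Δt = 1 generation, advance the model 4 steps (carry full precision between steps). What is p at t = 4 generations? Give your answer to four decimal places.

Update rule: p ← p + [m·(1−p) − e·p]·Δt with Δt = 1.
t = 1: p = 0.35000 + (+0.03000) = 0.38000
t = 2: p = 0.38000 + (+0.01800) = 0.39800
t = 3: p = 0.39800 + (+0.01080) = 0.40880
t = 4: p = 0.40880 + (+0.00648) = 0.41528

0.4153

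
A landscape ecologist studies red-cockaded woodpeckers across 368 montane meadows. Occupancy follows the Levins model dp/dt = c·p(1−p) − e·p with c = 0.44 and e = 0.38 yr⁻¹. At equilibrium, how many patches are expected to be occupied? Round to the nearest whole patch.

50

p* = 1 − e/c = 1 − 0.38/0.44 = 0.1364.
Expected occupied patches = N × p* = 368 × 0.1364 = 50.18 ≈ 50.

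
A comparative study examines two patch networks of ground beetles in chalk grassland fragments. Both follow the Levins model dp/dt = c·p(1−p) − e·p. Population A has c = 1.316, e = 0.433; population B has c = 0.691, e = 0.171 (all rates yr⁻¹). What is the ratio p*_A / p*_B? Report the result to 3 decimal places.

A: p*_A = 1 − 0.433/1.316 = 0.6710.
B: p*_B = 1 − 0.171/0.691 = 0.7525.
p*_A / p*_B = 0.6710/0.7525 = 0.8916.

0.892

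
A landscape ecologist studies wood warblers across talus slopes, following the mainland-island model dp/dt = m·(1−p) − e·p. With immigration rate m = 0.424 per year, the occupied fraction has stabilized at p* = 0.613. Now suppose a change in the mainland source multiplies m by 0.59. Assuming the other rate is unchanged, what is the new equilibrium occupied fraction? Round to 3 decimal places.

Balance m(1−p*) = e·p* gives e = m(1−p*)/p* = 0.424×0.38700/0.61300 = 0.26768.
New p* = m/(m+e) = 0.25016/(0.25016+0.26768) = 0.48308.

0.483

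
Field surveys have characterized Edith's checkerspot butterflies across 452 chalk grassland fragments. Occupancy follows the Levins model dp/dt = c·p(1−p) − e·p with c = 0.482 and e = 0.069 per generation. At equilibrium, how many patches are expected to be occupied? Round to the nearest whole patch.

387

p* = 1 − e/c = 1 − 0.069/0.482 = 0.8568.
Expected occupied patches = N × p* = 452 × 0.8568 = 387.29 ≈ 387.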